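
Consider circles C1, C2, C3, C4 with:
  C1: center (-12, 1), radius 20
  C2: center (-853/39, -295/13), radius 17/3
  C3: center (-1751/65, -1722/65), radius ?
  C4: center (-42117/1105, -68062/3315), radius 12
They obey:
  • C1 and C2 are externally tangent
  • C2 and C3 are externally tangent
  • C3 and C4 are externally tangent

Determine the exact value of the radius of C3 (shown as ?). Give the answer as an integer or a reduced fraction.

1. [ext C2·C3]  r_C3² + (34/3)r_C3 − 8 = 0  ⇒  r_C3 = 2/3 (r>0 drops 1)
2. [ext C3·C4]  r_C3² + 24r_C3 − 148/9 = 0  ⇒  r_C3 = 2/3 (r>0 drops 1)

2/3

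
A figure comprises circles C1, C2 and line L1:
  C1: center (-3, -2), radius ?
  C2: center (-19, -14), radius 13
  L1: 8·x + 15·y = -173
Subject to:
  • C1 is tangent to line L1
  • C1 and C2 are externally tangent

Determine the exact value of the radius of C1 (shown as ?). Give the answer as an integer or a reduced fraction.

1. [C1‖L1]  r_C1² − 49 = 0  ⇒  r_C1 = 7 (r>0 drops 1)
2. [ext C1·C2]  r_C1² + 26r_C1 − 231 = 0  ⇒  r_C1 = 7 (r>0 drops 1)

7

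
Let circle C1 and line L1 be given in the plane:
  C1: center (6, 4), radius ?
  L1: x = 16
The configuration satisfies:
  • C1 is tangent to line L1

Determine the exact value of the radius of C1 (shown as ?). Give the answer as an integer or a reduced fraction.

10

1. [C1‖L1]  r_C1² − 100 = 0  ⇒  r_C1 = 10 (r>0 drops 1)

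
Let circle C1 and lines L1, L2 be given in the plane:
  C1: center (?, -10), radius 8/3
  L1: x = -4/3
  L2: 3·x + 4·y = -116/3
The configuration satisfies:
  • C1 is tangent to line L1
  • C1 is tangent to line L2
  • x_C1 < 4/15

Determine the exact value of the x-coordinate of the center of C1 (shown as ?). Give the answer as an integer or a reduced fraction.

1. [C1‖L1]  x_C1² + (8/3)x_C1 − 16/3 = 0  ⇒  x_C1 = -4 or 4/3
2. [C1‖L2]  x_C1² − (8/9)x_C1 − 176/9 = 0  ⇒  x_C1 = -4 or 44/9

-4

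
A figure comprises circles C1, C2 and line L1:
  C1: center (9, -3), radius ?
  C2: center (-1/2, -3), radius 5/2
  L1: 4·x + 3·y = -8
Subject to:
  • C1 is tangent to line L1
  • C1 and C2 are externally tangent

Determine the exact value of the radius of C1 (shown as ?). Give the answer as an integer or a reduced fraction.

7

1. [C1‖L1]  r_C1² − 49 = 0  ⇒  r_C1 = 7 (r>0 drops 1)
2. [ext C1·C2]  r_C1² + 5r_C1 − 84 = 0  ⇒  r_C1 = 7 (r>0 drops 1)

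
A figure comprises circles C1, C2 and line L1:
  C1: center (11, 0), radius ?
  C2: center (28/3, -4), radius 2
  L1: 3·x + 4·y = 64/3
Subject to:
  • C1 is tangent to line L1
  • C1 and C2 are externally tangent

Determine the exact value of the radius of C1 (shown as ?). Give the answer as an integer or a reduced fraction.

1. [C1‖L1]  r_C1² − 49/9 = 0  ⇒  r_C1 = 7/3 (r>0 drops 1)
2. [ext C1·C2]  r_C1² + 4r_C1 − 133/9 = 0  ⇒  r_C1 = 7/3 (r>0 drops 1)

7/3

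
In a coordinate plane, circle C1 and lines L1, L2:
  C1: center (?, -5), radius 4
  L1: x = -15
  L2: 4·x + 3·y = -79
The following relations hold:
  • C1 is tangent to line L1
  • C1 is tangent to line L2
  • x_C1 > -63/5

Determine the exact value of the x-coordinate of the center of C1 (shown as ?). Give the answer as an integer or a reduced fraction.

-11

1. [C1‖L1]  x_C1² + 30x_C1 + 209 = 0  ⇒  x_C1 = -19 or -11
2. [C1‖L2]  x_C1² + 32x_C1 + 231 = 0  ⇒  x_C1 = -21 or -11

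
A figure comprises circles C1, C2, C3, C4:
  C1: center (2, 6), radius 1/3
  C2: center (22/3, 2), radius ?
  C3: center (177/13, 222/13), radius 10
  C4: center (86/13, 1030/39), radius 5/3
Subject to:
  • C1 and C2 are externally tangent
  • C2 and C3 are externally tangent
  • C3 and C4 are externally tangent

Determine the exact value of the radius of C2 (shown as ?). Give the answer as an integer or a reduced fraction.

19/3

1. [ext C1·C2]  r_C2² + (2/3)r_C2 − 133/3 = 0  ⇒  r_C2 = 19/3 (r>0 drops 1)
2. [ext C2·C3]  r_C2² + 20r_C2 − 1501/9 = 0  ⇒  r_C2 = 19/3 (r>0 drops 1)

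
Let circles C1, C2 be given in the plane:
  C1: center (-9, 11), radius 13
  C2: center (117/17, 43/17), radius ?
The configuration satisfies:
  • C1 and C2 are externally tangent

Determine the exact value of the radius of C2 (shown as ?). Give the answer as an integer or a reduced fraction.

1. [ext C1·C2]  r_C2² + 26r_C2 − 155 = 0  ⇒  r_C2 = 5 (r>0 drops 1)

5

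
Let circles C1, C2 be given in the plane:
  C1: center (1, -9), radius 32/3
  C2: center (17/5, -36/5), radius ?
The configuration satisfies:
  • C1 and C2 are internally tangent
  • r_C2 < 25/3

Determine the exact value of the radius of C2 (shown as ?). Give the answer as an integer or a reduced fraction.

23/3

1. [int C1,C2]  r_C2² − (64/3)r_C2 + 943/9 = 0  ⇒  r_C2 = 23/3 or 41/3
2. given r_C2 < 25/3: keep 23/3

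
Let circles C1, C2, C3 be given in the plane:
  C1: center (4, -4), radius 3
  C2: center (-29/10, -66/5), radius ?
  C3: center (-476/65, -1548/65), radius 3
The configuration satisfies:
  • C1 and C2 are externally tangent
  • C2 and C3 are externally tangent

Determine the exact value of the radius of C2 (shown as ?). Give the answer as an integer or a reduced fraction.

1. [ext C1·C2]  r_C2² + 6r_C2 − 493/4 = 0  ⇒  r_C2 = 17/2 (r>0 drops 1)
2. [ext C2·C3]  r_C2² + 6r_C2 − 493/4 = 0  ⇒  r_C2 = 17/2 (r>0 drops 1)

17/2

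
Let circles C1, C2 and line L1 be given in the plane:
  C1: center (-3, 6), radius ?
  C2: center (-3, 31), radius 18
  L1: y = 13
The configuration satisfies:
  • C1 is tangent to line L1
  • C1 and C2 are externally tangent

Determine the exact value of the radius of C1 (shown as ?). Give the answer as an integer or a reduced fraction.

1. [C1‖L1]  r_C1² − 49 = 0  ⇒  r_C1 = 7 (r>0 drops 1)
2. [ext C1·C2]  r_C1² + 36r_C1 − 301 = 0  ⇒  r_C1 = 7 (r>0 drops 1)

7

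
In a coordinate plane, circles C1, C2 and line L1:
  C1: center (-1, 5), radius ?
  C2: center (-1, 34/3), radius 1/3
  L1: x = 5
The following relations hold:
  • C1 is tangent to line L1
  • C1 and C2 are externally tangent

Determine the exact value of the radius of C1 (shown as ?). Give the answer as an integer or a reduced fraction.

1. [C1‖L1]  r_C1² − 36 = 0  ⇒  r_C1 = 6 (r>0 drops 1)
2. [ext C1·C2]  r_C1² + (2/3)r_C1 − 40 = 0  ⇒  r_C1 = 6 (r>0 drops 1)

6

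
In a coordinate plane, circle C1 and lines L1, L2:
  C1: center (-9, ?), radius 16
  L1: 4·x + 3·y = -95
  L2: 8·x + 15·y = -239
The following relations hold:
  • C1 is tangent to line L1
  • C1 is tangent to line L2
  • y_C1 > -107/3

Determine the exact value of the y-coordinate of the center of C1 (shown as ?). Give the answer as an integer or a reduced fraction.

7

1. [C1‖L1]  y_C1² + (118/3)y_C1 − 973/3 = 0  ⇒  y_C1 = -139/3 or 7
2. [C1‖L2]  y_C1² + (334/15)y_C1 − 3073/15 = 0  ⇒  y_C1 = -439/15 or 7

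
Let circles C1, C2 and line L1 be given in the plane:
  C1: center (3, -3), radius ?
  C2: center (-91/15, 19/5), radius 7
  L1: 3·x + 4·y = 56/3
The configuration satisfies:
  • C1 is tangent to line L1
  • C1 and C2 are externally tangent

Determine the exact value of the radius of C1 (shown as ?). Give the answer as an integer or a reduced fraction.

13/3

1. [C1‖L1]  r_C1² − 169/9 = 0  ⇒  r_C1 = 13/3 (r>0 drops 1)
2. [ext C1·C2]  r_C1² + 14r_C1 − 715/9 = 0  ⇒  r_C1 = 13/3 (r>0 drops 1)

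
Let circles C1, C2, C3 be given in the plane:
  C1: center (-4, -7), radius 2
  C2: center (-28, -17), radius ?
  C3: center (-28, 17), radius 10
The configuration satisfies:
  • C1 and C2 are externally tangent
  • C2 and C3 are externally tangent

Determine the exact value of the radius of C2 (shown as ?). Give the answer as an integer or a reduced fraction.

24

1. [ext C1·C2]  r_C2² + 4r_C2 − 672 = 0  ⇒  r_C2 = 24 (r>0 drops 1)
2. [ext C2·C3]  r_C2² + 20r_C2 − 1056 = 0  ⇒  r_C2 = 24 (r>0 drops 1)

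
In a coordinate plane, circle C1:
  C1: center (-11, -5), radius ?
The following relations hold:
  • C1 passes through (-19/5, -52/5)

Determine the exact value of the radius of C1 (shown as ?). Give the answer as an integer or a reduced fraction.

1. [C1∋P]  r_C1² − 81 = 0  ⇒  r_C1 = 9 (r>0 drops 1)

9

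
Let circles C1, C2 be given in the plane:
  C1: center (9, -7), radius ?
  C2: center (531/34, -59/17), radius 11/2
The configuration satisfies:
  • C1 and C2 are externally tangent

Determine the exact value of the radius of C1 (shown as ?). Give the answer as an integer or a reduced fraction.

2

1. [ext C1·C2]  r_C1² + 11r_C1 − 26 = 0  ⇒  r_C1 = 2 (r>0 drops 1)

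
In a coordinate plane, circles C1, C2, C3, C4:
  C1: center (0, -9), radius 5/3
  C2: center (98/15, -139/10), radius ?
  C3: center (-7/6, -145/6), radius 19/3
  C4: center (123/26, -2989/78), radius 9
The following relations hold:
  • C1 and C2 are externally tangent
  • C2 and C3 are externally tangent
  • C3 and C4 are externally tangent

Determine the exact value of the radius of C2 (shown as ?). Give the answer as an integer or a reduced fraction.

13/2

1. [ext C1·C2]  r_C2² + (10/3)r_C2 − 767/12 = 0  ⇒  r_C2 = 13/2 (r>0 drops 1)
2. [ext C2·C3]  r_C2² + (38/3)r_C2 − 1495/12 = 0  ⇒  r_C2 = 13/2 (r>0 drops 1)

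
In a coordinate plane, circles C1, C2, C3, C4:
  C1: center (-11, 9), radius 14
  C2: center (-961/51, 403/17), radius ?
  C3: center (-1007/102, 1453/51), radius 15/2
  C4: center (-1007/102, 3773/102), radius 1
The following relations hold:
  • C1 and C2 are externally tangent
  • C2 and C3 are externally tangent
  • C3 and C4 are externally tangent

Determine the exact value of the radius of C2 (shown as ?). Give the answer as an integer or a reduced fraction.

8/3

1. [ext C1·C2]  r_C2² + 28r_C2 − 736/9 = 0  ⇒  r_C2 = 8/3 (r>0 drops 1)
2. [ext C2·C3]  r_C2² + 15r_C2 − 424/9 = 0  ⇒  r_C2 = 8/3 (r>0 drops 1)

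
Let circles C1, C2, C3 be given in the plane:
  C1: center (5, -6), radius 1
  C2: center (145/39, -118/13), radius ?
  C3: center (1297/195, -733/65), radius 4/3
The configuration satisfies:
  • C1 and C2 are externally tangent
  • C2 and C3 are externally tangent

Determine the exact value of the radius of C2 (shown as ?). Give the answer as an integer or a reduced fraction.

7/3

1. [ext C1·C2]  r_C2² + 2r_C2 − 91/9 = 0  ⇒  r_C2 = 7/3 (r>0 drops 1)
2. [ext C2·C3]  r_C2² + (8/3)r_C2 − 35/3 = 0  ⇒  r_C2 = 7/3 (r>0 drops 1)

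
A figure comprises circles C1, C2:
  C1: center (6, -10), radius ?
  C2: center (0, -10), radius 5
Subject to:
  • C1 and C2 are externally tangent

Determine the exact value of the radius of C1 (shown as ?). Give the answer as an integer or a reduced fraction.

1. [ext C1·C2]  r_C1² + 10r_C1 − 11 = 0  ⇒  r_C1 = 1 (r>0 drops 1)

1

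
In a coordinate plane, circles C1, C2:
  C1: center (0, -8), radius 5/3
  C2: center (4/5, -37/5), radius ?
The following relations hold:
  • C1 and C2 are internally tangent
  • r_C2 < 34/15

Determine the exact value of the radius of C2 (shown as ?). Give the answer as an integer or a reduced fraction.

2/3

1. [int C1,C2]  r_C2² − (10/3)r_C2 + 16/9 = 0  ⇒  r_C2 = 2/3 or 8/3
2. given r_C2 < 34/15: keep 2/3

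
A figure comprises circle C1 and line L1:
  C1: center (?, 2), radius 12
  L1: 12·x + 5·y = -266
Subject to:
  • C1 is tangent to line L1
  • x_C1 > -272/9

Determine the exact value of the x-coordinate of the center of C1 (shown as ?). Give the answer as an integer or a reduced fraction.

-10

1. [C1‖L1]  x_C1² + 46x_C1 + 360 = 0  ⇒  x_C1 = -36 or -10
2. given x_C1 > -272/9: keep -10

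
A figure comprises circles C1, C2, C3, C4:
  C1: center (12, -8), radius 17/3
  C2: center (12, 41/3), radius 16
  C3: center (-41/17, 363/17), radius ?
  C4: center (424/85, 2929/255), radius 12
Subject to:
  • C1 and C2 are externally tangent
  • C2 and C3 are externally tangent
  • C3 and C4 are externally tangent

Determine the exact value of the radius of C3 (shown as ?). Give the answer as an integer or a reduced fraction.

1/3

1. [ext C2·C3]  r_C3² + 32r_C3 − 97/9 = 0  ⇒  r_C3 = 1/3 (r>0 drops 1)
2. [ext C3·C4]  r_C3² + 24r_C3 − 73/9 = 0  ⇒  r_C3 = 1/3 (r>0 drops 1)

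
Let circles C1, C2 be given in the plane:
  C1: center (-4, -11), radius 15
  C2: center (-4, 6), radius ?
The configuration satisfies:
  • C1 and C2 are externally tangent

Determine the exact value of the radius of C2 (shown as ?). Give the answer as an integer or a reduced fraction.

1. [ext C1·C2]  r_C2² + 30r_C2 − 64 = 0  ⇒  r_C2 = 2 (r>0 drops 1)

2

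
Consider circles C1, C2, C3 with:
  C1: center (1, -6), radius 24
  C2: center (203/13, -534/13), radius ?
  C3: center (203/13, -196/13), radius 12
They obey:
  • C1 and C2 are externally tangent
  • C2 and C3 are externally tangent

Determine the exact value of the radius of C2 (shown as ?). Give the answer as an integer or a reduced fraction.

1. [ext C1·C2]  r_C2² + 48r_C2 − 868 = 0  ⇒  r_C2 = 14 (r>0 drops 1)
2. [ext C2·C3]  r_C2² + 24r_C2 − 532 = 0  ⇒  r_C2 = 14 (r>0 drops 1)

14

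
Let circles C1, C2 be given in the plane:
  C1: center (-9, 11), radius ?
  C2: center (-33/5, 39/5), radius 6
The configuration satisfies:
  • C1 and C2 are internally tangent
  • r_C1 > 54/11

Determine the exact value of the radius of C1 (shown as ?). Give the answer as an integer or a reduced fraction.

1. [int C1,C2]  r_C1² − 12r_C1 + 20 = 0  ⇒  r_C1 = 2 or 10
2. given r_C1 > 54/11: keep 10

10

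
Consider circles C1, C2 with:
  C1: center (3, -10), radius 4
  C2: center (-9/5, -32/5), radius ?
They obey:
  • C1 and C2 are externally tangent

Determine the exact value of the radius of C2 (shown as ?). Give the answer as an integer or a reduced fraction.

2

1. [ext C1·C2]  r_C2² + 8r_C2 − 20 = 0  ⇒  r_C2 = 2 (r>0 drops 1)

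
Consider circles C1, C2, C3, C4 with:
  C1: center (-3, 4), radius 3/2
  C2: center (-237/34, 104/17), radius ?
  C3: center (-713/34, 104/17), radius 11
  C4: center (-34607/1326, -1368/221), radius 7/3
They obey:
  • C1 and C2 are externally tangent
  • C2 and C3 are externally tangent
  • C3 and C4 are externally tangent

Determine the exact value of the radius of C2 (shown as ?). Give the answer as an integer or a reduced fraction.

3

1. [ext C1·C2]  r_C2² + 3r_C2 − 18 = 0  ⇒  r_C2 = 3 (r>0 drops 1)
2. [ext C2·C3]  r_C2² + 22r_C2 − 75 = 0  ⇒  r_C2 = 3 (r>0 drops 1)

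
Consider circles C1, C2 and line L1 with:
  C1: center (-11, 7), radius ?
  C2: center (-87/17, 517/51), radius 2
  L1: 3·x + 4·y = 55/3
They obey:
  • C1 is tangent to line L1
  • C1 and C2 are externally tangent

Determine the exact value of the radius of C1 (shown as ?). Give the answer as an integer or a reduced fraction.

1. [C1‖L1]  r_C1² − 196/9 = 0  ⇒  r_C1 = 14/3 (r>0 drops 1)
2. [ext C1·C2]  r_C1² + 4r_C1 − 364/9 = 0  ⇒  r_C1 = 14/3 (r>0 drops 1)

14/3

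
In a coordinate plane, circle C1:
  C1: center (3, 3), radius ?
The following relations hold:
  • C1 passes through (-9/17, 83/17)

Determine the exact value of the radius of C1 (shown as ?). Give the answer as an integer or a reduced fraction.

4

1. [C1∋P]  r_C1² − 16 = 0  ⇒  r_C1 = 4 (r>0 drops 1)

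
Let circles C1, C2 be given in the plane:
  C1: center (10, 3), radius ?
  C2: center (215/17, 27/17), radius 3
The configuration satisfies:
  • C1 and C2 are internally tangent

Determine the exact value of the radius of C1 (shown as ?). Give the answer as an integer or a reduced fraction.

6

1. [int C1,C2]  r_C1² − 6r_C1 = 0  ⇒  r_C1 = 6 (r>0 drops 1)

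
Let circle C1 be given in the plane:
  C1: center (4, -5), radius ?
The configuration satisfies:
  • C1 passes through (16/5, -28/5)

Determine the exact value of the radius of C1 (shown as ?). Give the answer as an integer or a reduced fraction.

1. [C1∋P]  r_C1² − 1 = 0  ⇒  r_C1 = 1 (r>0 drops 1)

1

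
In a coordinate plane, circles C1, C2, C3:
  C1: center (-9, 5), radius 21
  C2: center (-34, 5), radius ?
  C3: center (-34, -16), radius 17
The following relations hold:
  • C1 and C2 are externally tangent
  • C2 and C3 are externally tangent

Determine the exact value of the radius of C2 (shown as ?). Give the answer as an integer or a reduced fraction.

1. [ext C1·C2]  r_C2² + 42r_C2 − 184 = 0  ⇒  r_C2 = 4 (r>0 drops 1)
2. [ext C2·C3]  r_C2² + 34r_C2 − 152 = 0  ⇒  r_C2 = 4 (r>0 drops 1)

4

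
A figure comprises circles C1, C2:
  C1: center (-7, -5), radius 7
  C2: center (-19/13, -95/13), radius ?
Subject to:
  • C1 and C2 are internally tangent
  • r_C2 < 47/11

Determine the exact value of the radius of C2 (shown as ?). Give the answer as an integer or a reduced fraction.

1

1. [int C1,C2]  r_C2² − 14r_C2 + 13 = 0  ⇒  r_C2 = 1 or 13
2. given r_C2 < 47/11: keep 1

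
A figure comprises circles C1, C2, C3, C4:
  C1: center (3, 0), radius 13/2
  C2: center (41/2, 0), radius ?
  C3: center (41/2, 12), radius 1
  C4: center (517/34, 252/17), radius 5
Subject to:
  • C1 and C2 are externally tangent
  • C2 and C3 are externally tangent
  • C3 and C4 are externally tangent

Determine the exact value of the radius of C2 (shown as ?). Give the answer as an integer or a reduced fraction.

1. [ext C1·C2]  r_C2² + 13r_C2 − 264 = 0  ⇒  r_C2 = 11 (r>0 drops 1)
2. [ext C2·C3]  r_C2² + 2r_C2 − 143 = 0  ⇒  r_C2 = 11 (r>0 drops 1)

11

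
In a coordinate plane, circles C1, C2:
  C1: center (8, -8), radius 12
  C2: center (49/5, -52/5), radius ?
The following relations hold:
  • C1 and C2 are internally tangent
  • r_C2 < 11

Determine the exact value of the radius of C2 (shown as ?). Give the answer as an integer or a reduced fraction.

9

1. [int C1,C2]  r_C2² − 24r_C2 + 135 = 0  ⇒  r_C2 = 9 or 15
2. given r_C2 < 11: keep 9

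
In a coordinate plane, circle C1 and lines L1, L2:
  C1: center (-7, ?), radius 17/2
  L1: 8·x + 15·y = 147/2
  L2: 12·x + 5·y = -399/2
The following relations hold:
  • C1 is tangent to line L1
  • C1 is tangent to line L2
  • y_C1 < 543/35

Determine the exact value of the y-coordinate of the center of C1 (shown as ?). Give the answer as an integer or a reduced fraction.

1. [C1‖L1]  y_C1² − (259/15)y_C1 − 274/15 = 0  ⇒  y_C1 = -1 or 274/15
2. [C1‖L2]  y_C1² + (231/5)y_C1 + 226/5 = 0  ⇒  y_C1 = -226/5 or -1

-1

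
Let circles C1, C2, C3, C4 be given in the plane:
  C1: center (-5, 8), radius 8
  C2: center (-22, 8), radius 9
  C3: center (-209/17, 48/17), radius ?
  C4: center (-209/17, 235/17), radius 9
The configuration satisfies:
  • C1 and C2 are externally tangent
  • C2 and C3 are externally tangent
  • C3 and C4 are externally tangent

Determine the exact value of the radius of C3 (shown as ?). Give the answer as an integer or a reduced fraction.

2

1. [ext C2·C3]  r_C3² + 18r_C3 − 40 = 0  ⇒  r_C3 = 2 (r>0 drops 1)
2. [ext C3·C4]  r_C3² + 18r_C3 − 40 = 0  ⇒  r_C3 = 2 (r>0 drops 1)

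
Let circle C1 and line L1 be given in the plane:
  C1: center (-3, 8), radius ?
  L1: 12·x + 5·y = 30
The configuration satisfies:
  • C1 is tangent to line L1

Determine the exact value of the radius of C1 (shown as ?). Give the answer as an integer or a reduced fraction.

1. [C1‖L1]  r_C1² − 4 = 0  ⇒  r_C1 = 2 (r>0 drops 1)

2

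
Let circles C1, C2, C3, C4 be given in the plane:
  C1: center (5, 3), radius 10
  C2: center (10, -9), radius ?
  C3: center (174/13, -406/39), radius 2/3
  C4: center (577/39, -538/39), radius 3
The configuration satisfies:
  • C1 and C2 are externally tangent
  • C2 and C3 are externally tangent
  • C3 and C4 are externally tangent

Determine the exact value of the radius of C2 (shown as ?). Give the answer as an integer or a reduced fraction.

3

1. [ext C1·C2]  r_C2² + 20r_C2 − 69 = 0  ⇒  r_C2 = 3 (r>0 drops 1)
2. [ext C2·C3]  r_C2² + (4/3)r_C2 − 13 = 0  ⇒  r_C2 = 3 (r>0 drops 1)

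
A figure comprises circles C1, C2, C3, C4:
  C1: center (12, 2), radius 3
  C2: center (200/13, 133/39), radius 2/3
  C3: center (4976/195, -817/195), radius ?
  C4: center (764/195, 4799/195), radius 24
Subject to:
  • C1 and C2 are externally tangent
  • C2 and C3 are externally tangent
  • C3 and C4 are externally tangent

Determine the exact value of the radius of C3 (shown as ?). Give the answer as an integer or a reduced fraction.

1. [ext C2·C3]  r_C3² + (4/3)r_C3 − 160 = 0  ⇒  r_C3 = 12 (r>0 drops 1)
2. [ext C3·C4]  r_C3² + 48r_C3 − 720 = 0  ⇒  r_C3 = 12 (r>0 drops 1)

12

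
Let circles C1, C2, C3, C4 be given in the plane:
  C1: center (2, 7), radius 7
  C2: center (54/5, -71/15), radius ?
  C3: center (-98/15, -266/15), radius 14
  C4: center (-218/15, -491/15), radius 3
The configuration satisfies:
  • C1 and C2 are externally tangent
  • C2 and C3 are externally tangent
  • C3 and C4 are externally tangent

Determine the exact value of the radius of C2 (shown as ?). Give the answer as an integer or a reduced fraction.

23/3

1. [ext C1·C2]  r_C2² + 14r_C2 − 1495/9 = 0  ⇒  r_C2 = 23/3 (r>0 drops 1)
2. [ext C2·C3]  r_C2² + 28r_C2 − 2461/9 = 0  ⇒  r_C2 = 23/3 (r>0 drops 1)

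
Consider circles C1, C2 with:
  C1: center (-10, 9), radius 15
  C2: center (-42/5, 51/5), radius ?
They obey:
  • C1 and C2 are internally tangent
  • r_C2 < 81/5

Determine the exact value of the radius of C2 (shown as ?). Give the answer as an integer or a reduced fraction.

1. [int C1,C2]  r_C2² − 30r_C2 + 221 = 0  ⇒  r_C2 = 13 or 17
2. given r_C2 < 81/5: keep 13

13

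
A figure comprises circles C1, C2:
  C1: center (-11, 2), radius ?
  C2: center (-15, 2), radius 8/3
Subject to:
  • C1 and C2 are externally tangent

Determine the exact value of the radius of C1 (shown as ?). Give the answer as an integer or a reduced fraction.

1. [ext C1·C2]  r_C1² + (16/3)r_C1 − 80/9 = 0  ⇒  r_C1 = 4/3 (r>0 drops 1)

4/3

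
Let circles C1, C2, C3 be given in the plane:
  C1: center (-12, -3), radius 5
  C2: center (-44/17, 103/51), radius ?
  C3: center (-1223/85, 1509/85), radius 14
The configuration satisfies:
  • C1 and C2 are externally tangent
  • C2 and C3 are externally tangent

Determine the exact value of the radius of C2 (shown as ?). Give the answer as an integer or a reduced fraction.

1. [ext C1·C2]  r_C2² + 10r_C2 − 799/9 = 0  ⇒  r_C2 = 17/3 (r>0 drops 1)
2. [ext C2·C3]  r_C2² + 28r_C2 − 1717/9 = 0  ⇒  r_C2 = 17/3 (r>0 drops 1)

17/3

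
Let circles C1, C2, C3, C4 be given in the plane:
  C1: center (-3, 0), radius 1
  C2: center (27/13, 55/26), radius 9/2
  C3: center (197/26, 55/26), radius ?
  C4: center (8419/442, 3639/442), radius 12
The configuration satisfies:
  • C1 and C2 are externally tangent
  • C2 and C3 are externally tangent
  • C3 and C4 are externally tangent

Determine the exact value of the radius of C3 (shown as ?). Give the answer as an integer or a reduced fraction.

1. [ext C2·C3]  r_C3² + 9r_C3 − 10 = 0  ⇒  r_C3 = 1 (r>0 drops 1)
2. [ext C3·C4]  r_C3² + 24r_C3 − 25 = 0  ⇒  r_C3 = 1 (r>0 drops 1)

1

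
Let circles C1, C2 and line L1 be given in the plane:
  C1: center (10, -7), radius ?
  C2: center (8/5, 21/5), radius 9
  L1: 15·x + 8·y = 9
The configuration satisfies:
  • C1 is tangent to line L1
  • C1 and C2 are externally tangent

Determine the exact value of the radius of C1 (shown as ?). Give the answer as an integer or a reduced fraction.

1. [C1‖L1]  r_C1² − 25 = 0  ⇒  r_C1 = 5 (r>0 drops 1)
2. [ext C1·C2]  r_C1² + 18r_C1 − 115 = 0  ⇒  r_C1 = 5 (r>0 drops 1)

5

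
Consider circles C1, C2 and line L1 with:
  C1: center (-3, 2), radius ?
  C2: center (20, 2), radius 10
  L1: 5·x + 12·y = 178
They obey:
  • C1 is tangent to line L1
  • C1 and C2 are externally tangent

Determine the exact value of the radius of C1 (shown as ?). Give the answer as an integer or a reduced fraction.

13

1. [C1‖L1]  r_C1² − 169 = 0  ⇒  r_C1 = 13 (r>0 drops 1)
2. [ext C1·C2]  r_C1² + 20r_C1 − 429 = 0  ⇒  r_C1 = 13 (r>0 drops 1)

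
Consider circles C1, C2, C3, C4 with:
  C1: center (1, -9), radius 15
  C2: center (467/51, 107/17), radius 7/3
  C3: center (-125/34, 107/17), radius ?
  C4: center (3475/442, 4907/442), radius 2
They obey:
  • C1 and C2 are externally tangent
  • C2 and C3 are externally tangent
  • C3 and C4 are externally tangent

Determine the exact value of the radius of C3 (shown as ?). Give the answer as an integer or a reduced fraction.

21/2

1. [ext C2·C3]  r_C3² + (14/3)r_C3 − 637/4 = 0  ⇒  r_C3 = 21/2 (r>0 drops 1)
2. [ext C3·C4]  r_C3² + 4r_C3 − 609/4 = 0  ⇒  r_C3 = 21/2 (r>0 drops 1)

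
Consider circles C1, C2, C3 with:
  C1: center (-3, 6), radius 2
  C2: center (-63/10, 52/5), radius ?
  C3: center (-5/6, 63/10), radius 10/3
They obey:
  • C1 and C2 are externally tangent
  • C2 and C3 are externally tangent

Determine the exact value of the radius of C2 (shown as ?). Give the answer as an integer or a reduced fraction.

7/2

1. [ext C1·C2]  r_C2² + 4r_C2 − 105/4 = 0  ⇒  r_C2 = 7/2 (r>0 drops 1)
2. [ext C2·C3]  r_C2² + (20/3)r_C2 − 427/12 = 0  ⇒  r_C2 = 7/2 (r>0 drops 1)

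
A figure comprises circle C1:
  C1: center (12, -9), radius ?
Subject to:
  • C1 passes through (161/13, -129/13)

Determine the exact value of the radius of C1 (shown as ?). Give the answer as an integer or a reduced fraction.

1. [C1∋P]  r_C1² − 1 = 0  ⇒  r_C1 = 1 (r>0 drops 1)

1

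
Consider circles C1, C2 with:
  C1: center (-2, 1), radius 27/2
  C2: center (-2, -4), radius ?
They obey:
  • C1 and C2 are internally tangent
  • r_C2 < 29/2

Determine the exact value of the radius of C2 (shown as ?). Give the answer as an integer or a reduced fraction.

17/2

1. [int C1,C2]  r_C2² − 27r_C2 + 629/4 = 0  ⇒  r_C2 = 17/2 or 37/2
2. given r_C2 < 29/2: keep 17/2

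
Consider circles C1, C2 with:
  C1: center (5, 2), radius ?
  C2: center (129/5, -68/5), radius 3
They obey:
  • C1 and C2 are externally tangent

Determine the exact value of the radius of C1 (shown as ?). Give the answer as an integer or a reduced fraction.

23

1. [ext C1·C2]  r_C1² + 6r_C1 − 667 = 0  ⇒  r_C1 = 23 (r>0 drops 1)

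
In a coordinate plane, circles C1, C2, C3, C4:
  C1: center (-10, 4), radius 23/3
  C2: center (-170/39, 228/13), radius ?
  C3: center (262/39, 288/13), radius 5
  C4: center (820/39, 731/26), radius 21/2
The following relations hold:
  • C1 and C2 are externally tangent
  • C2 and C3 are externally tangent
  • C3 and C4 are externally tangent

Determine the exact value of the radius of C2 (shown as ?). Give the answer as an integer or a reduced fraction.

7

1. [ext C1·C2]  r_C2² + (46/3)r_C2 − 469/3 = 0  ⇒  r_C2 = 7 (r>0 drops 1)
2. [ext C2·C3]  r_C2² + 10r_C2 − 119 = 0  ⇒  r_C2 = 7 (r>0 drops 1)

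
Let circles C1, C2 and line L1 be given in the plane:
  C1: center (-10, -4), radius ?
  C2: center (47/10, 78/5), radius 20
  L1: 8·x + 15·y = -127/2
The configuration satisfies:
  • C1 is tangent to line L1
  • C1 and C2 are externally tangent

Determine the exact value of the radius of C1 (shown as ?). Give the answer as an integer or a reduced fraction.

9/2

1. [C1‖L1]  r_C1² − 81/4 = 0  ⇒  r_C1 = 9/2 (r>0 drops 1)
2. [ext C1·C2]  r_C1² + 40r_C1 − 801/4 = 0  ⇒  r_C1 = 9/2 (r>0 drops 1)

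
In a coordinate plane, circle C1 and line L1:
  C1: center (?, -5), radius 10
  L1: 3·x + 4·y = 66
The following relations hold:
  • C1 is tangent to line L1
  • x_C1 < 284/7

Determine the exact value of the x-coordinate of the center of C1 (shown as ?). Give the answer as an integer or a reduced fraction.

1. [C1‖L1]  x_C1² − (172/3)x_C1 + 544 = 0  ⇒  x_C1 = 12 or 136/3
2. given x_C1 < 284/7: keep 12

12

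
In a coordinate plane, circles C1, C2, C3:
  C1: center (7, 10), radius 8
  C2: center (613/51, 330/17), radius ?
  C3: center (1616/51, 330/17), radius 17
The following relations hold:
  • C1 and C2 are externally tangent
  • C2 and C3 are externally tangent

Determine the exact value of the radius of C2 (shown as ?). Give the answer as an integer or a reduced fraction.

8/3

1. [ext C1·C2]  r_C2² + 16r_C2 − 448/9 = 0  ⇒  r_C2 = 8/3 (r>0 drops 1)
2. [ext C2·C3]  r_C2² + 34r_C2 − 880/9 = 0  ⇒  r_C2 = 8/3 (r>0 drops 1)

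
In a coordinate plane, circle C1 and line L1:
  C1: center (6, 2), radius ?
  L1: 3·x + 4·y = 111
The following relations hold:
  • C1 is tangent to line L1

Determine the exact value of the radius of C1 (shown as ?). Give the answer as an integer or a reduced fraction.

1. [C1‖L1]  r_C1² − 289 = 0  ⇒  r_C1 = 17 (r>0 drops 1)

17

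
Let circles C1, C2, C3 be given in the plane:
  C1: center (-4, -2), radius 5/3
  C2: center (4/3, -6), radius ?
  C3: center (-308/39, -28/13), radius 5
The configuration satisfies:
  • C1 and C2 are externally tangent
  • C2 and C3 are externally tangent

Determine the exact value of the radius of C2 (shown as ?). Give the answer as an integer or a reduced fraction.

5

1. [ext C1·C2]  r_C2² + (10/3)r_C2 − 125/3 = 0  ⇒  r_C2 = 5 (r>0 drops 1)
2. [ext C2·C3]  r_C2² + 10r_C2 − 75 = 0  ⇒  r_C2 = 5 (r>0 drops 1)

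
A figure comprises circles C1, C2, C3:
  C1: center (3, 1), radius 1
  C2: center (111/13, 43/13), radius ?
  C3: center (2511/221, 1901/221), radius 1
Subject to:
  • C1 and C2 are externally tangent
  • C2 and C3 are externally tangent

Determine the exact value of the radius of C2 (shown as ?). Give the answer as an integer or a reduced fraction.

1. [ext C1·C2]  r_C2² + 2r_C2 − 35 = 0  ⇒  r_C2 = 5 (r>0 drops 1)
2. [ext C2·C3]  r_C2² + 2r_C2 − 35 = 0  ⇒  r_C2 = 5 (r>0 drops 1)

5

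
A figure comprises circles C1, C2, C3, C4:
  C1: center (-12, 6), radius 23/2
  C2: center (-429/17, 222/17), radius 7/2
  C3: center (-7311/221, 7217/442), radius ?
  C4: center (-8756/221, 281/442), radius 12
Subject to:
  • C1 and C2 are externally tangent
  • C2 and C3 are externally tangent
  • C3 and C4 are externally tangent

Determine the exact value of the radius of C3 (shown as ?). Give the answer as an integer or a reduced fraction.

5

1. [ext C2·C3]  r_C3² + 7r_C3 − 60 = 0  ⇒  r_C3 = 5 (r>0 drops 1)
2. [ext C3·C4]  r_C3² + 24r_C3 − 145 = 0  ⇒  r_C3 = 5 (r>0 drops 1)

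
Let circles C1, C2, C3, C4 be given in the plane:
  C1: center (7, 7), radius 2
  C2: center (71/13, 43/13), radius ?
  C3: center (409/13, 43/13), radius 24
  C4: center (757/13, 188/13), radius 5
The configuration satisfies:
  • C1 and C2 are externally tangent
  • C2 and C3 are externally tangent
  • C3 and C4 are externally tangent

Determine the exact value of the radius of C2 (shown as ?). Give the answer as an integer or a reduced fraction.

1. [ext C1·C2]  r_C2² + 4r_C2 − 12 = 0  ⇒  r_C2 = 2 (r>0 drops 1)
2. [ext C2·C3]  r_C2² + 48r_C2 − 100 = 0  ⇒  r_C2 = 2 (r>0 drops 1)

2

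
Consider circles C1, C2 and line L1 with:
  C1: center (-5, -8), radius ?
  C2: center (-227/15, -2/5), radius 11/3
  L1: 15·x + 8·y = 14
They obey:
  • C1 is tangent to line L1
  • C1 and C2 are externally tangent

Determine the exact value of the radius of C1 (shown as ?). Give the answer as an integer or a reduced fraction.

1. [C1‖L1]  r_C1² − 81 = 0  ⇒  r_C1 = 9 (r>0 drops 1)
2. [ext C1·C2]  r_C1² + (22/3)r_C1 − 147 = 0  ⇒  r_C1 = 9 (r>0 drops 1)

9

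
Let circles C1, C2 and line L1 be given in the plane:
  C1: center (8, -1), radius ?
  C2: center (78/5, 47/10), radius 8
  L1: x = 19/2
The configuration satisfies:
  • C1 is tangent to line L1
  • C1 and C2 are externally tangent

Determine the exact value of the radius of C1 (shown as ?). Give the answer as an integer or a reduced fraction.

1. [C1‖L1]  r_C1² − 9/4 = 0  ⇒  r_C1 = 3/2 (r>0 drops 1)
2. [ext C1·C2]  r_C1² + 16r_C1 − 105/4 = 0  ⇒  r_C1 = 3/2 (r>0 drops 1)

3/2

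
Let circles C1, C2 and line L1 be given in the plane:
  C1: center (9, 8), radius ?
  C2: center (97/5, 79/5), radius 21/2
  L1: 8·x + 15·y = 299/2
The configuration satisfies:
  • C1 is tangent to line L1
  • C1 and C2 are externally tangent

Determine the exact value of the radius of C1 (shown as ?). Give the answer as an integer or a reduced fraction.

5/2

1. [C1‖L1]  r_C1² − 25/4 = 0  ⇒  r_C1 = 5/2 (r>0 drops 1)
2. [ext C1·C2]  r_C1² + 21r_C1 − 235/4 = 0  ⇒  r_C1 = 5/2 (r>0 drops 1)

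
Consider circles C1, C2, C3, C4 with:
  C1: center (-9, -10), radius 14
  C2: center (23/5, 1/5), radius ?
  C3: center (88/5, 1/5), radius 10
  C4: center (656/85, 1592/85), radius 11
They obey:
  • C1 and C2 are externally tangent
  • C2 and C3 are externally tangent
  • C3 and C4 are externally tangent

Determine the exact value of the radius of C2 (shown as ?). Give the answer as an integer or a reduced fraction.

1. [ext C1·C2]  r_C2² + 28r_C2 − 93 = 0  ⇒  r_C2 = 3 (r>0 drops 1)
2. [ext C2·C3]  r_C2² + 20r_C2 − 69 = 0  ⇒  r_C2 = 3 (r>0 drops 1)

3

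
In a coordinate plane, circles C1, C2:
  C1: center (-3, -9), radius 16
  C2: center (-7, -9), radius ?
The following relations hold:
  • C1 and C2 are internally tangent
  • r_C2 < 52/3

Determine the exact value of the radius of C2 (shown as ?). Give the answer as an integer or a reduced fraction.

1. [int C1,C2]  r_C2² − 32r_C2 + 240 = 0  ⇒  r_C2 = 12 or 20
2. given r_C2 < 52/3: keep 12

12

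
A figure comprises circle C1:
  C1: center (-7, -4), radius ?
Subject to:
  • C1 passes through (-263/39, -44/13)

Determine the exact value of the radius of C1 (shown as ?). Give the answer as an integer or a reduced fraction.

1. [C1∋P]  r_C1² − 4/9 = 0  ⇒  r_C1 = 2/3 (r>0 drops 1)

2/3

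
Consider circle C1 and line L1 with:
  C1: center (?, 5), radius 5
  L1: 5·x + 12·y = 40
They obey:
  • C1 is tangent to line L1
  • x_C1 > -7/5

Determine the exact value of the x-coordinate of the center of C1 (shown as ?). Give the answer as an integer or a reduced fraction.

1. [C1‖L1]  x_C1² + 8x_C1 − 153 = 0  ⇒  x_C1 = -17 or 9
2. given x_C1 > -7/5: keep 9

9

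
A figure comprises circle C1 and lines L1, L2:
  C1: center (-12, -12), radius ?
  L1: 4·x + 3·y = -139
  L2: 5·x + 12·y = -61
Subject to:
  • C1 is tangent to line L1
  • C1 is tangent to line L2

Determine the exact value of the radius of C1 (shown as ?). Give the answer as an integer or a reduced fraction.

1. [C1‖L1]  r_C1² − 121 = 0  ⇒  r_C1 = 11 (r>0 drops 1)
2. [C1‖L2]  r_C1² − 121 = 0  ⇒  r_C1 = 11 (r>0 drops 1)

11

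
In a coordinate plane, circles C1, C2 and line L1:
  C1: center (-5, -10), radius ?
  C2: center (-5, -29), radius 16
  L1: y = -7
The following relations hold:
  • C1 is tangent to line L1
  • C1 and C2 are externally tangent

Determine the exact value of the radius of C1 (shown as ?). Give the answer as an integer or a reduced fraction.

3

1. [C1‖L1]  r_C1² − 9 = 0  ⇒  r_C1 = 3 (r>0 drops 1)
2. [ext C1·C2]  r_C1² + 32r_C1 − 105 = 0  ⇒  r_C1 = 3 (r>0 drops 1)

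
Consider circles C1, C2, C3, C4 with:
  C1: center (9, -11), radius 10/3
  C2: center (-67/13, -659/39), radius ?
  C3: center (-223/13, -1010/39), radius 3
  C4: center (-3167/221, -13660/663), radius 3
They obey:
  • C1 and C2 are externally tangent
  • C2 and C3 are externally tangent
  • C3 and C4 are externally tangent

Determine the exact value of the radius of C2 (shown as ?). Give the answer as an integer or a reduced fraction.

12

1. [ext C1·C2]  r_C2² + (20/3)r_C2 − 224 = 0  ⇒  r_C2 = 12 (r>0 drops 1)
2. [ext C2·C3]  r_C2² + 6r_C2 − 216 = 0  ⇒  r_C2 = 12 (r>0 drops 1)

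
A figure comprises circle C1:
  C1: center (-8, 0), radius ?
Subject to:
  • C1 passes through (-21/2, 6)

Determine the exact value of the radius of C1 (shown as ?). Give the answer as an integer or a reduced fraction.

1. [C1∋P]  r_C1² − 169/4 = 0  ⇒  r_C1 = 13/2 (r>0 drops 1)

13/2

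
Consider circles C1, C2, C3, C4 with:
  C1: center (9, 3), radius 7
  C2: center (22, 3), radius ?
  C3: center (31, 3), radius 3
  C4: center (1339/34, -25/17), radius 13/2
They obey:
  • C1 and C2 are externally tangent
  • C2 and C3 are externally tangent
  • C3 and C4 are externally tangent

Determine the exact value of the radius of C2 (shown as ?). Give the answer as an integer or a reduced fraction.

6

1. [ext C1·C2]  r_C2² + 14r_C2 − 120 = 0  ⇒  r_C2 = 6 (r>0 drops 1)
2. [ext C2·C3]  r_C2² + 6r_C2 − 72 = 0  ⇒  r_C2 = 6 (r>0 drops 1)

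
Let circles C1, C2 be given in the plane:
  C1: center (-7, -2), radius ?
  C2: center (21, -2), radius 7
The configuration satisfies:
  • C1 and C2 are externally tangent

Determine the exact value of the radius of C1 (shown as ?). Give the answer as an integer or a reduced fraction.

21

1. [ext C1·C2]  r_C1² + 14r_C1 − 735 = 0  ⇒  r_C1 = 21 (r>0 drops 1)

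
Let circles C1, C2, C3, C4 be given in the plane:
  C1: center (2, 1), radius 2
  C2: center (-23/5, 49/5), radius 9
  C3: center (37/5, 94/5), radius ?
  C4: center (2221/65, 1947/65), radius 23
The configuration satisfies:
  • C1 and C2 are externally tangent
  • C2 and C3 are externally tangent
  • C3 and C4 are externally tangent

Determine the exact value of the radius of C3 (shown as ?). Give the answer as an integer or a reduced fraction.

6

1. [ext C2·C3]  r_C3² + 18r_C3 − 144 = 0  ⇒  r_C3 = 6 (r>0 drops 1)
2. [ext C3·C4]  r_C3² + 46r_C3 − 312 = 0  ⇒  r_C3 = 6 (r>0 drops 1)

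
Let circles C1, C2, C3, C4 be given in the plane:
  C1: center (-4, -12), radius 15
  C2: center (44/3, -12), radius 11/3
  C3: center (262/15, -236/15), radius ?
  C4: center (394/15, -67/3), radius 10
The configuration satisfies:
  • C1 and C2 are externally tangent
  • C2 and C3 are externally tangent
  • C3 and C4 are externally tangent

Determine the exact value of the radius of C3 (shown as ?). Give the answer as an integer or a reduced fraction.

1. [ext C2·C3]  r_C3² + (22/3)r_C3 − 25/3 = 0  ⇒  r_C3 = 1 (r>0 drops 1)
2. [ext C3·C4]  r_C3² + 20r_C3 − 21 = 0  ⇒  r_C3 = 1 (r>0 drops 1)

1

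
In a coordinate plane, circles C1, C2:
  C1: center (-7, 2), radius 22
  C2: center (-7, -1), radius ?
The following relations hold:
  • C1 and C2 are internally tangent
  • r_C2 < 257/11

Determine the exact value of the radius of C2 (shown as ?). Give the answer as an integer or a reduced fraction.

1. [int C1,C2]  r_C2² − 44r_C2 + 475 = 0  ⇒  r_C2 = 19 or 25
2. given r_C2 < 257/11: keep 19

19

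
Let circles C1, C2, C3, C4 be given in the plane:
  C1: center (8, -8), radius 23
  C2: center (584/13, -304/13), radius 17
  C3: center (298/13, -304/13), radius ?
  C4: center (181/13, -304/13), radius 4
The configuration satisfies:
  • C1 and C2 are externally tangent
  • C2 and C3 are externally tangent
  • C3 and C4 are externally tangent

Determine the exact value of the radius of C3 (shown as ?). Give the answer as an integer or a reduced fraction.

5

1. [ext C2·C3]  r_C3² + 34r_C3 − 195 = 0  ⇒  r_C3 = 5 (r>0 drops 1)
2. [ext C3·C4]  r_C3² + 8r_C3 − 65 = 0  ⇒  r_C3 = 5 (r>0 drops 1)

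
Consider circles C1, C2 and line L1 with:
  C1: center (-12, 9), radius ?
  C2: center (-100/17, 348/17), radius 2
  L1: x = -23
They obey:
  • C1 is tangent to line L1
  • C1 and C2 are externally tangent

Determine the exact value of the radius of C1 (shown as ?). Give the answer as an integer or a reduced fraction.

11

1. [C1‖L1]  r_C1² − 121 = 0  ⇒  r_C1 = 11 (r>0 drops 1)
2. [ext C1·C2]  r_C1² + 4r_C1 − 165 = 0  ⇒  r_C1 = 11 (r>0 drops 1)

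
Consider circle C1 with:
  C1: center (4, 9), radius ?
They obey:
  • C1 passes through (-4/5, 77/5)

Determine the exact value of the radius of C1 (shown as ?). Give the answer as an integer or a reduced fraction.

8

1. [C1∋P]  r_C1² − 64 = 0  ⇒  r_C1 = 8 (r>0 drops 1)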